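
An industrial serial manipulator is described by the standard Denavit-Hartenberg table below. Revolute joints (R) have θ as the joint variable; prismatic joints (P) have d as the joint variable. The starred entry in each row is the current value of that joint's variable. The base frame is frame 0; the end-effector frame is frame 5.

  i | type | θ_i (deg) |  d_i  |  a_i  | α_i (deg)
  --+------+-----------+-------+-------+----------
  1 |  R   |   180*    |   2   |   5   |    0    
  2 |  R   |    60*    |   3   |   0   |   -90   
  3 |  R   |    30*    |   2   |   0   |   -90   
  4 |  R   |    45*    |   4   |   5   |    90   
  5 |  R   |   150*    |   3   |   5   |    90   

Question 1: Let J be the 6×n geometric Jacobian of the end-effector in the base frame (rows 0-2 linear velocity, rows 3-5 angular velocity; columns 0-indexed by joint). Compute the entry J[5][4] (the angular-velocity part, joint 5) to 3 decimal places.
axis z_4 = (0.3062,-0.8839,-0.3536); lever o_n−o_4 = (5.5210,-0.8037,-1.6948)
cross product → J_v[:, 4] = (1.2139,-1.4331,4.6339)
J_ω[:, 4] = z_4
entry J[5][4] = -0.3536

-0.354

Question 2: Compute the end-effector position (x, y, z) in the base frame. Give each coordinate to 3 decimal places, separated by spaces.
-1.340 -0.955 -1.927

after link 1: o_1 = (-5.0000, 0.0000, 2.0000)
after link 2: o_2 = (-5.0000, 0.0000, 5.0000)
after link 3: o_3 = (-3.2679, -1.0000, 5.0000)
after link 4: o_4 = (-6.8607, -0.1518, -0.2319)
after link 5: o_5 = (-1.3397, -0.9555, -1.9267)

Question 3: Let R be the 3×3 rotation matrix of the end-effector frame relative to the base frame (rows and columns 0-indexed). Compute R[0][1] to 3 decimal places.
0.306

End-effector y-axis (col 1 of R) = (0.3062,-0.8839,-0.3536)
R[0][1] = 0.3062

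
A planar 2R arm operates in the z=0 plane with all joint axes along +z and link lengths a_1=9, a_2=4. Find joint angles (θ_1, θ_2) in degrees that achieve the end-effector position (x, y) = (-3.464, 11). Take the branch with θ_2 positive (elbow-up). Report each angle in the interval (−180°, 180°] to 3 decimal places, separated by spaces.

cos θ_2 = (132.9993−9²−4²)/(2·9·4) = 0.5000; θ_2 = 60.0006° (elbow-up)
β = atan2(11.0000,-3.4640) = 107.4797°; ψ = atan2(3.4641,11.0000) = 17.4803°
θ_1 = β − ψ = 89.9994°

89.999 60.001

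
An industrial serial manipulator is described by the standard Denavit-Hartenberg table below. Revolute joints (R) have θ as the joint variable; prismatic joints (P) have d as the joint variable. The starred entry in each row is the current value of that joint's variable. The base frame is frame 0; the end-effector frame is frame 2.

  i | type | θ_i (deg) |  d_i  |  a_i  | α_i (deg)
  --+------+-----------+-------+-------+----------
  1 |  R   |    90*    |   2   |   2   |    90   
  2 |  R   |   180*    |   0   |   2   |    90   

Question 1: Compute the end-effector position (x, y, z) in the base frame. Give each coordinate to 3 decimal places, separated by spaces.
after link 1: o_1 = (0.0000, 2.0000, 2.0000)
after link 2: o_2 = (-0.0000, 0.0000, 2.0000)

-0.000 0.000 2.000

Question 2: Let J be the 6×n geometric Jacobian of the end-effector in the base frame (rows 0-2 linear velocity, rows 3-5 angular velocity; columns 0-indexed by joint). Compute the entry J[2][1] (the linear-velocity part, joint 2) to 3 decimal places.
axis z_1 = (1.0000,-0.0000,0.0000); lever o_n−o_1 = (-0.0000,-2.0000,0.0000)
cross product → J_v[:, 1] = (0.0000,-0.0000,-2.0000)
J_ω[:, 1] = z_1
entry J[2][1] = -2.0000

-2.000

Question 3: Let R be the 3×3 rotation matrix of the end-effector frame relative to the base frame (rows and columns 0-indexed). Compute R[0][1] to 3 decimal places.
End-effector y-axis (col 1 of R) = (1.0000,-0.0000,0.0000)
R[0][1] = 1.0000

1.000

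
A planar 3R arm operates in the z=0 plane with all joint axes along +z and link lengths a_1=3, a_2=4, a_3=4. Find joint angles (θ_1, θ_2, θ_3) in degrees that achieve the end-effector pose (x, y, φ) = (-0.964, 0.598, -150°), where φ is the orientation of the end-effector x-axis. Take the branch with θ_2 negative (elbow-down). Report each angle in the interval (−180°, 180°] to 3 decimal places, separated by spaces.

119.998 -120.000 -149.998

wrist centre = target − a_3·(cos φ, sin φ) = (2.5001, 2.5980)
cos θ_2 = (13.0001−3²−4²)/(2·3·4) = -0.5000; θ_2 = -119.9997° (elbow-down)
β = atan2(2.5980,2.5001) = 46.1001°; ψ = atan2(-3.4641,1.0000) = -73.8976°
θ_1 = β − ψ = 119.9978°
θ_3 = φ − θ_1 − θ_2 = -149.9981° (wrapped to (-180°,180°])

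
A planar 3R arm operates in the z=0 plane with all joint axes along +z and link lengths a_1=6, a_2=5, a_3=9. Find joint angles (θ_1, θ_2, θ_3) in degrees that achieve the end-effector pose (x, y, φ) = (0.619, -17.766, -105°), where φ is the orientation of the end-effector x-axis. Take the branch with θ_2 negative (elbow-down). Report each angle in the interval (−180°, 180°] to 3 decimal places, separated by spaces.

wrist centre = target − a_3·(cos φ, sin φ) = (2.9484, -9.0727)
cos θ_2 = (91.0062−6²−5²)/(2·6·5) = 0.5001; θ_2 = -59.9932° (elbow-down)
β = atan2(-9.0727,2.9484) = -71.9972°; ψ = atan2(-4.3298,8.5005) = -26.9925°
θ_1 = β − ψ = -45.0047°
θ_3 = φ − θ_1 − θ_2 = -0.0021° (wrapped to (-180°,180°])

-45.005 -59.993 -0.002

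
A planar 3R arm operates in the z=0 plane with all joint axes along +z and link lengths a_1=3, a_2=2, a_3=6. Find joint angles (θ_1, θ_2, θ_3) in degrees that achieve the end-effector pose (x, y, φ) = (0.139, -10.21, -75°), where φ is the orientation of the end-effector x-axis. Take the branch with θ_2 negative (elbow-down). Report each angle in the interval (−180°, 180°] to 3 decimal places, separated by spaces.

-89.999 -44.992 59.991

wrist centre = target − a_3·(cos φ, sin φ) = (-1.4139, -4.4144)
cos θ_2 = (21.4865−3²−2²)/(2·3·2) = 0.7072; θ_2 = -44.9919° (elbow-down)
β = atan2(-4.4144,-1.4139) = -107.7599°; ψ = atan2(-1.4140,4.4144) = -17.7612°
θ_1 = β − ψ = -89.9987°
θ_3 = φ − θ_1 − θ_2 = 59.9906° (wrapped to (-180°,180°])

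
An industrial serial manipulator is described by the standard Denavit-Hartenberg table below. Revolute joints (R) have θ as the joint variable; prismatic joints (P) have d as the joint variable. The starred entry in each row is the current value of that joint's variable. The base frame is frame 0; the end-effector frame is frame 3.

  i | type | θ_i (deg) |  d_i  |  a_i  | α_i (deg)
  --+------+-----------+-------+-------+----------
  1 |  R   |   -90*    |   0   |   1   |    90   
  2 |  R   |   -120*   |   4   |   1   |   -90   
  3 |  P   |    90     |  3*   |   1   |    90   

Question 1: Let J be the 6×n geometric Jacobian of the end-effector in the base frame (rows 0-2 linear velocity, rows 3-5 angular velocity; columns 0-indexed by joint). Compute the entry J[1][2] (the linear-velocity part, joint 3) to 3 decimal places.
-0.866

prismatic axis z_2 = (-0.0000,-0.8660,-0.5000)
J_v[:, 2] = z_2; J_ω[:, 2] = (0,0,0)
entry J[1][2] = -0.8660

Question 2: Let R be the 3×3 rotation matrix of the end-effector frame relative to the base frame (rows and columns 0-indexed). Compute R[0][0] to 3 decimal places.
End-effector x-axis (col 0 of R) = (1.0000,0.0000,-0.0000)
R[0][0] = 1.0000

1.000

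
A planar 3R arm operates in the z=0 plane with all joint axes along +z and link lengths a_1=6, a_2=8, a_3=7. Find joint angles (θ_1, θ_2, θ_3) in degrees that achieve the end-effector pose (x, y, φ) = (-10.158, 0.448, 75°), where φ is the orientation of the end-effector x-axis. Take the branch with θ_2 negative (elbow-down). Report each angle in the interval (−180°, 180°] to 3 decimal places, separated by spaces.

wrist centre = target − a_3·(cos φ, sin φ) = (-11.9697, -6.3135)
cos θ_2 = (183.1346−6²−8²)/(2·6·8) = 0.8660; θ_2 = -30.0046° (elbow-down)
β = atan2(-6.3135,-11.9697) = -152.1904°; ψ = atan2(-4.0006,12.9279) = -17.1948°
θ_1 = β − ψ = -134.9956°
θ_3 = φ − θ_1 − θ_2 = -119.9997° (wrapped to (-180°,180°])

-134.996 -30.005 -120.000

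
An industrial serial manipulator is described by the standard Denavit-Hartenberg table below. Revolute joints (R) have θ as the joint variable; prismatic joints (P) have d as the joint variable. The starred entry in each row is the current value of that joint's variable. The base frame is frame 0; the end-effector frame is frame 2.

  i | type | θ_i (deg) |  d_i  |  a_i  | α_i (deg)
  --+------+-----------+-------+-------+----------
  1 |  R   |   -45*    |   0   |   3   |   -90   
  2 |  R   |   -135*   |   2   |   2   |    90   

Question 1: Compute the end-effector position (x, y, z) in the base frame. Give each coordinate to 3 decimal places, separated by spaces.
after link 1: o_1 = (2.1213, -2.1213, 0.0000)
after link 2: o_2 = (2.5355, 0.2929, 1.4142)

2.536 0.293 1.414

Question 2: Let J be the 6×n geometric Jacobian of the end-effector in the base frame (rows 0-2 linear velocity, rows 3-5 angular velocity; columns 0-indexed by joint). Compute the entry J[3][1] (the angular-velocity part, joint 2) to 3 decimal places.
0.707

axis z_1 = (0.7071,0.7071,0.0000); lever o_n−o_1 = (0.4142,2.4142,1.4142)
cross product → J_v[:, 1] = (1.0000,-1.0000,1.4142)
J_ω[:, 1] = z_1
entry J[3][1] = 0.7071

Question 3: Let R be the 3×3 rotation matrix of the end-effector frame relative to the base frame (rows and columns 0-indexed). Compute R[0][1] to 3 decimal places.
0.707

End-effector y-axis (col 1 of R) = (0.7071,0.7071,0.0000)
R[0][1] = 0.7071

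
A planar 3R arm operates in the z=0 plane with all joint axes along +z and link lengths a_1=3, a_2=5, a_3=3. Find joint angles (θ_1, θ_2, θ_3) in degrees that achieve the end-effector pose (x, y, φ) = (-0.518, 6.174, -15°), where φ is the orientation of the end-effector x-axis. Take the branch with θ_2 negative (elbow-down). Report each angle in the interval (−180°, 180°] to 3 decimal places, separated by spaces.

135.015 -30.017 -119.998

wrist centre = target − a_3·(cos φ, sin φ) = (-3.4158, 6.9505)
cos θ_2 = (59.9764−3²−5²)/(2·3·5) = 0.8659; θ_2 = -30.0167° (elbow-down)
β = atan2(6.9505,-3.4158) = 116.1716°; ψ = atan2(-2.5013,7.3294) = -18.8429°
θ_1 = β − ψ = 135.0146°
θ_3 = φ − θ_1 − θ_2 = -119.9979° (wrapped to (-180°,180°])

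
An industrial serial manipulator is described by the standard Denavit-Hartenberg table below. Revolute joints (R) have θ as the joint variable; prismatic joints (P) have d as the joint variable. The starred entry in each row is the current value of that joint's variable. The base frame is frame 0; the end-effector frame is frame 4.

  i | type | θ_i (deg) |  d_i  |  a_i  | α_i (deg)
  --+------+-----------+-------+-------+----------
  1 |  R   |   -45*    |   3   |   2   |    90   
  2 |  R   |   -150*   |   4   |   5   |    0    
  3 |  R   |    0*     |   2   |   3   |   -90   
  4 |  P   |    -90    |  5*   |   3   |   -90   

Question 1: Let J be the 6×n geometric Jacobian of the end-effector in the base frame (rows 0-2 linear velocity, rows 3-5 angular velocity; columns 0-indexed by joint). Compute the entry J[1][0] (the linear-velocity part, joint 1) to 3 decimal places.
-8.081

axis z_0 = ẑ; lever o_n−o_0 = (-8.0810,-4.6470,-5.3301)
cross product → J_v[:, 0] = (4.6470,-8.0810,0.0000)
J_ω[:, 0] = z_0
entry J[1][0] = -8.0810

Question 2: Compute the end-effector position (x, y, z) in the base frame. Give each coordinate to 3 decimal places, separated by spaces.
after link 1: o_1 = (1.4142, -1.4142, 3.0000)
after link 2: o_2 = (-4.4761, -1.1808, 0.5000)
after link 3: o_3 = (-7.7274, -0.7579, -1.0000)
after link 4: o_4 = (-8.0810, -4.6470, -5.3301)

-8.081 -4.647 -5.330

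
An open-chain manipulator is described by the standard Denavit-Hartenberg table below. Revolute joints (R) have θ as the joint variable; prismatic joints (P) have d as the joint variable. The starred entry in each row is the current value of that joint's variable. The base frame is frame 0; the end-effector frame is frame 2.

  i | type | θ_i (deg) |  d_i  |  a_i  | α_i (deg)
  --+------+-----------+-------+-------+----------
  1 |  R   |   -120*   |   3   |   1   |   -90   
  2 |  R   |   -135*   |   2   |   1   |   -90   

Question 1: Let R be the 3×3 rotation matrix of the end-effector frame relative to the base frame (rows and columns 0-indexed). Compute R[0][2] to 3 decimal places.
End-effector z-axis (col 2 of R) = (-0.3536,-0.6124,0.7071)
R[0][2] = -0.3536

-0.354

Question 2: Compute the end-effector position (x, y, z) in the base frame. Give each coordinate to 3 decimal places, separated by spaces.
after link 1: o_1 = (-0.5000, -0.8660, 3.0000)
after link 2: o_2 = (1.5856, -1.2537, 3.7071)

1.586 -1.254 3.707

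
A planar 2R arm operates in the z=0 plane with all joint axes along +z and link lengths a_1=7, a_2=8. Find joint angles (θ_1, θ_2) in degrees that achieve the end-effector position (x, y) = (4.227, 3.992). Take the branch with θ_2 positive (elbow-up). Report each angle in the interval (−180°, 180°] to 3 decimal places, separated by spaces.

-33.281 135.000

cos θ_2 = (33.8036−7²−8²)/(2·7·8) = -0.7071; θ_2 = 135.0003° (elbow-up)
β = atan2(3.9920,4.2270) = 43.3622°; ψ = atan2(5.6568,1.3431) = 76.6434°
θ_1 = β − ψ = -33.2812°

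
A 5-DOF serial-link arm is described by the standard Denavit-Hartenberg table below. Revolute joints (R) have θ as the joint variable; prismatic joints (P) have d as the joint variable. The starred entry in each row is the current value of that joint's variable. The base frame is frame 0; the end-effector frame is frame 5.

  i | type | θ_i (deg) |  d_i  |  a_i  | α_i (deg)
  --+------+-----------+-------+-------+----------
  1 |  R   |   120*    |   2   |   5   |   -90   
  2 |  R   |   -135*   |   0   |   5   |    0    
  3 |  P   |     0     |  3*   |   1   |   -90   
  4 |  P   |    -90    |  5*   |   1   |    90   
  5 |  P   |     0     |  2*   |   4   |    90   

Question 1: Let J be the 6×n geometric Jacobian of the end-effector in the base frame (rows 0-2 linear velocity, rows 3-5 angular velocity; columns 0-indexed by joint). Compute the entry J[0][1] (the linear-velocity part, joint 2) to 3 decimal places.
-3.182

axis z_1 = (-0.8660,-0.5000,0.0000); lever o_n−o_1 = (-7.2818,-3.3876,6.3640)
cross product → J_v[:, 1] = (-3.1820,5.5114,-0.7071)
J_ω[:, 1] = z_1
entry J[0][1] = -3.1820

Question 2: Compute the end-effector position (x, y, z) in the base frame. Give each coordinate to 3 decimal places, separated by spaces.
after link 1: o_1 = (-2.5000, 4.3301, 2.0000)
after link 2: o_2 = (-0.7322, 1.2683, 5.5355)
after link 3: o_3 = (-2.9768, -0.8441, 6.2426)
after link 4: o_4 = (-5.6105, 1.7178, 9.7782)
after link 5: o_5 = (-9.7818, 0.9425, 8.3640)

-9.782 0.942 8.364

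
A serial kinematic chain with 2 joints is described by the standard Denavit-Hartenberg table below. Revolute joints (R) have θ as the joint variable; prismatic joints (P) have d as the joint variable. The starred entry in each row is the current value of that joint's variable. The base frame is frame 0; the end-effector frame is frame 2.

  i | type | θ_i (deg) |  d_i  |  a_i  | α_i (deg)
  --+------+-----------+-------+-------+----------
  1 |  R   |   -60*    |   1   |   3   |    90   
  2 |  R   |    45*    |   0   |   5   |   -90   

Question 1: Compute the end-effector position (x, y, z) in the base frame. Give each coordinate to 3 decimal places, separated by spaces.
3.268 -5.660 4.536

after link 1: o_1 = (1.5000, -2.5981, 1.0000)
after link 2: o_2 = (3.2678, -5.6599, 4.5355)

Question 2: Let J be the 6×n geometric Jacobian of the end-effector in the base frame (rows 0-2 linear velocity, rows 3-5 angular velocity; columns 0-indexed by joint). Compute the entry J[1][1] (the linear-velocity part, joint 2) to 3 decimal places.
axis z_1 = (-0.8660,-0.5000,0.0000); lever o_n−o_1 = (1.7678,-3.0619,3.5355)
cross product → J_v[:, 1] = (-1.7678,3.0619,3.5355)
J_ω[:, 1] = z_1
entry J[1][1] = 3.0619

3.062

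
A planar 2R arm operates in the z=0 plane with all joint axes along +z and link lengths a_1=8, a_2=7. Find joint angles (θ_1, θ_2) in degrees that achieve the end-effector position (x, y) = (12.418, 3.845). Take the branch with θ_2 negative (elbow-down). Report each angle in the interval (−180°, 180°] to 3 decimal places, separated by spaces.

45.002 -60.005

cos θ_2 = (168.9907−8²−7²)/(2·8·7) = 0.4999; θ_2 = -60.0055° (elbow-down)
β = atan2(3.8450,12.4180) = 17.2042°; ψ = atan2(-6.0625,11.4994) = -27.7983°
θ_1 = β − ψ = 45.0024°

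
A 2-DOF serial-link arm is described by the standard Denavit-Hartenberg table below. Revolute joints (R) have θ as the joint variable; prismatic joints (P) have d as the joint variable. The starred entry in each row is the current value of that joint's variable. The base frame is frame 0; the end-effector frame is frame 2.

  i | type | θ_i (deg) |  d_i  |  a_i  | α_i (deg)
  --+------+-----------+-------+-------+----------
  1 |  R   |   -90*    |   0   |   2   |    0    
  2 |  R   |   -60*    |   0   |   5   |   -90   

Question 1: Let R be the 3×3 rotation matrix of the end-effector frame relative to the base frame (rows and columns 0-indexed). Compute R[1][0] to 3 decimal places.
-0.500

End-effector x-axis (col 0 of R) = (-0.8660,-0.5000,0.0000)
R[1][0] = -0.5000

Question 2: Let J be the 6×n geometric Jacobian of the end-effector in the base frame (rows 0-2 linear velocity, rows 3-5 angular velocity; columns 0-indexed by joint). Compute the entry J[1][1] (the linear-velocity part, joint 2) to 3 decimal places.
-4.330

axis z_1 = (0.0000,0.0000,1.0000); lever o_n−o_1 = (-4.3301,-2.5000,0.0000)
cross product → J_v[:, 1] = (2.5000,-4.3301,0.0000)
J_ω[:, 1] = z_1
entry J[1][1] = -4.3301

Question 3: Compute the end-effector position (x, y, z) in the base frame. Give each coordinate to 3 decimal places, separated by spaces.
-4.330 -4.500 0.000

after link 1: o_1 = (0.0000, -2.0000, 0.0000)
after link 2: o_2 = (-4.3301, -4.5000, 0.0000)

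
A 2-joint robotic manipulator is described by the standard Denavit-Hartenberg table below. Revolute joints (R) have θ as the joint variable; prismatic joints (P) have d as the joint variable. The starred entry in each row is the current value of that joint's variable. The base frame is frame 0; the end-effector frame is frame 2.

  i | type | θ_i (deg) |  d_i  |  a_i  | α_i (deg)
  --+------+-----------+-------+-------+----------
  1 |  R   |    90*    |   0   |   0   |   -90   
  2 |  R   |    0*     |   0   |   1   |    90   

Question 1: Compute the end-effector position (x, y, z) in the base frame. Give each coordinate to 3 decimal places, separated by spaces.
after link 1: o_1 = (0.0000, 0.0000, 0.0000)
after link 2: o_2 = (0.0000, 1.0000, 0.0000)

0.000 1.000 0.000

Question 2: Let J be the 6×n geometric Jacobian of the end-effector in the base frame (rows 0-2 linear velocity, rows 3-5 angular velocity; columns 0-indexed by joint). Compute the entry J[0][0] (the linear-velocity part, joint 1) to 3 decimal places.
axis z_0 = ẑ; lever o_n−o_0 = (0.0000,1.0000,0.0000)
cross product → J_v[:, 0] = (-1.0000,0.0000,0.0000)
J_ω[:, 0] = z_0
entry J[0][0] = -1.0000

-1.000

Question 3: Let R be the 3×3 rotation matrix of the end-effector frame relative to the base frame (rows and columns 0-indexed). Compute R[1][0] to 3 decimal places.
1.000

End-effector x-axis (col 0 of R) = (0.0000,1.0000,0.0000)
R[1][0] = 1.0000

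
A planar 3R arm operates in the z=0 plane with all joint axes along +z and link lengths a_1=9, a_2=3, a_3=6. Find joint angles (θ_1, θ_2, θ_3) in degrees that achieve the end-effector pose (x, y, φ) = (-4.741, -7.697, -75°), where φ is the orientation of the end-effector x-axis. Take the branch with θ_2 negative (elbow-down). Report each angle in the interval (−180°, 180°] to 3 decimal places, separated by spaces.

wrist centre = target − a_3·(cos φ, sin φ) = (-6.2939, -1.9014)
cos θ_2 = (43.2289−9²−3²)/(2·9·3) = -0.8661; θ_2 = -150.0123° (elbow-down)
β = atan2(-1.9014,-6.2939) = -163.1900°; ψ = atan2(-1.4994,6.4016) = -13.1827°
θ_1 = β − ψ = -150.0073°
θ_3 = φ − θ_1 − θ_2 = -134.9805° (wrapped to (-180°,180°])

-150.007 -150.012 -134.980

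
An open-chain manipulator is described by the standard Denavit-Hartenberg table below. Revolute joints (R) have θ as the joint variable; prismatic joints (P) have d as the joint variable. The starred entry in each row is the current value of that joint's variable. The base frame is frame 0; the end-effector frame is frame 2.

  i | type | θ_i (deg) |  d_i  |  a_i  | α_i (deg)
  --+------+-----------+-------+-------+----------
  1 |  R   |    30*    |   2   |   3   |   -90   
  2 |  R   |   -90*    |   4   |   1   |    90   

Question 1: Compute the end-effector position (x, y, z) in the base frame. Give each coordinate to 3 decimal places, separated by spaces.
after link 1: o_1 = (2.5981, 1.5000, 2.0000)
after link 2: o_2 = (0.5981, 4.9641, 3.0000)

0.598 4.964 3.000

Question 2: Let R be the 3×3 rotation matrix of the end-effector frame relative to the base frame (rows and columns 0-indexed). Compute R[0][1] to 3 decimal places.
-0.500

End-effector y-axis (col 1 of R) = (-0.5000,0.8660,0.0000)
R[0][1] = -0.5000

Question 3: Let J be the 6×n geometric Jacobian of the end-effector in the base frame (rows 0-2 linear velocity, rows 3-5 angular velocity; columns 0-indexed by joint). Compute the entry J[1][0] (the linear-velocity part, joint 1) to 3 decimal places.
axis z_0 = ẑ; lever o_n−o_0 = (0.5981,4.9641,3.0000)
cross product → J_v[:, 0] = (-4.9641,0.5981,0.0000)
J_ω[:, 0] = z_0
entry J[1][0] = 0.5981

0.598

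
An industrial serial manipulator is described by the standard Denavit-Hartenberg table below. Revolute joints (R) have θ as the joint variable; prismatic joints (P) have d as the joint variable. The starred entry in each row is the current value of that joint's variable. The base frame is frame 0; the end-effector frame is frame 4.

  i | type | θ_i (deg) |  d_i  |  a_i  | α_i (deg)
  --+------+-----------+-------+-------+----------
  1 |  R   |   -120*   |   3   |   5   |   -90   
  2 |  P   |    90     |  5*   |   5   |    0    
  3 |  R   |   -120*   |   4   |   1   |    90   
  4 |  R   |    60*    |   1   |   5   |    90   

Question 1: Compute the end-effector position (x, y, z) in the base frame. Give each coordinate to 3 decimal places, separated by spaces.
after link 1: o_1 = (-2.5000, -4.3301, 3.0000)
after link 2: o_2 = (1.8301, -6.8301, -2.0000)
after link 3: o_3 = (4.8612, -9.5801, -1.5000)
after link 4: o_4 = (7.7787, -13.1872, 0.6160)

7.779 -13.187 0.616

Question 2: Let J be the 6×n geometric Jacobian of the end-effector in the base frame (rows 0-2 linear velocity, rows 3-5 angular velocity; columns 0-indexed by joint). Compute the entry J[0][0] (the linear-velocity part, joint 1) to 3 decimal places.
axis z_0 = ẑ; lever o_n−o_0 = (7.7787,-13.1872,0.6160)
cross product → J_v[:, 0] = (13.1872,7.7787,-0.0000)
J_ω[:, 0] = z_0
entry J[0][0] = 13.1872

13.187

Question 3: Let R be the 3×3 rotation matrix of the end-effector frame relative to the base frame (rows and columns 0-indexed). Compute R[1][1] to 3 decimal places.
End-effector y-axis (col 1 of R) = (0.2500,0.4330,0.8660)
R[1][1] = 0.4330

0.433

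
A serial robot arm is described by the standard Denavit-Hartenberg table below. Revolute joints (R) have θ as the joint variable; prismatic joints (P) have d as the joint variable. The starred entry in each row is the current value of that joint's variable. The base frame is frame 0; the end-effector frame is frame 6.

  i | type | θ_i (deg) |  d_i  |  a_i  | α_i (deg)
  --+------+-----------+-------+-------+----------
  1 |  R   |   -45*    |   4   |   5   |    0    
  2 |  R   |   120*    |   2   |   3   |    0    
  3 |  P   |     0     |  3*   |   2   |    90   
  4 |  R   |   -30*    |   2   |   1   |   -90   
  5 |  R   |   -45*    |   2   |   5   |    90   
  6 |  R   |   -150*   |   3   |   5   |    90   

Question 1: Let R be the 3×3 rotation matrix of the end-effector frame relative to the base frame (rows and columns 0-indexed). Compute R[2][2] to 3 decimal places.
0.927

End-effector z-axis (col 2 of R) = (-0.3087,0.2140,0.9268)
R[2][2] = 0.9268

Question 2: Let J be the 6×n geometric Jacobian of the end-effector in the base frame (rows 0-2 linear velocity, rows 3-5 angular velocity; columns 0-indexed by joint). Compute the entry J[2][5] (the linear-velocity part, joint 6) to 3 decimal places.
-4.634

axis z_5 = (0.5245,-0.7745,0.3536); lever o_n−o_5 = (-2.3938,-5.2998,0.4265)
cross product → J_v[:, 5] = (1.5434,-1.0701,-4.6339)
J_ω[:, 5] = z_5
entry J[2][5] = -4.6339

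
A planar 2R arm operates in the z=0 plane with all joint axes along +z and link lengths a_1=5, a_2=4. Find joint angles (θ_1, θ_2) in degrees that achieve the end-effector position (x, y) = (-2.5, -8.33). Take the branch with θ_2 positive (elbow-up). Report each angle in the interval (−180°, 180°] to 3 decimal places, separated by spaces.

cos θ_2 = (75.6389−5²−4²)/(2·5·4) = 0.8660; θ_2 = 30.0061° (elbow-up)
β = atan2(-8.3300,-2.5000) = -106.7056°; ψ = atan2(2.0004,8.4639) = 13.2974°
θ_1 = β − ψ = -120.0029°

-120.003 30.006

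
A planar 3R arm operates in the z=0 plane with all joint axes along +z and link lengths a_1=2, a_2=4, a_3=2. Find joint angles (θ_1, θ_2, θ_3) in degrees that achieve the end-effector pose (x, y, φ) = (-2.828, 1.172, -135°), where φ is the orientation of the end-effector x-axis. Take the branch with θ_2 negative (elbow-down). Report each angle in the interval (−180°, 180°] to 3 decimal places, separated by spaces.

wrist centre = target − a_3·(cos φ, sin φ) = (-1.4138, 2.5862)
cos θ_2 = (8.6873−2²−4²)/(2·2·4) = -0.7070; θ_2 = -134.9949° (elbow-down)
β = atan2(2.5862,-1.4138) = 118.6638°; ψ = atan2(-2.8287,-0.8282) = -106.3189°
θ_1 = β − ψ = 224.9827°
θ_3 = φ − θ_1 − θ_2 = 135.0122° (wrapped to (-180°,180°])

-135.017 -134.995 135.012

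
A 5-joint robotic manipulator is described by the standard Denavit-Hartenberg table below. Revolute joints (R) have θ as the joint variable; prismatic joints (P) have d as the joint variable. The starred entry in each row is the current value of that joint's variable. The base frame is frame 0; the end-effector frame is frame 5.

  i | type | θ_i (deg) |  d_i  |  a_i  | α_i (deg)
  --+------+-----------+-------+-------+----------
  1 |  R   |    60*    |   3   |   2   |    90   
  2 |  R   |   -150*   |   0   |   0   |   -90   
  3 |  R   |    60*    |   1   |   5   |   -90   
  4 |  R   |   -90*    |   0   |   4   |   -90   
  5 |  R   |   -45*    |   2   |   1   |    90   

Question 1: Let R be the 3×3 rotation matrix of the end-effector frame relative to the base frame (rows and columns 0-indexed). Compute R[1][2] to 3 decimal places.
End-effector z-axis (col 2 of R) = (-0.2178,0.3299,0.9186)
R[1][2] = 0.3299

0.330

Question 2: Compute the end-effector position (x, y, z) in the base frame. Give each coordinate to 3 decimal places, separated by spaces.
after link 1: o_1 = (1.0000, 1.7321, 3.0000)
after link 2: o_2 = (1.0000, 1.7321, 3.0000)
after link 3: o_3 = (-3.5825, 2.4551, 0.8840)
after link 4: o_4 = (-2.5825, 4.1872, -2.5801)
after link 5: o_5 = (-4.3798, 5.2454, -3.3863)

-4.380 5.245 -3.386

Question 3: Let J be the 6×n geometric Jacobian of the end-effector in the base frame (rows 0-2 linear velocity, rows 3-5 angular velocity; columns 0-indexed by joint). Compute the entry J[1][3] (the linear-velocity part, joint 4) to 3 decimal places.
-0.593

axis z_3 = (-0.0580,0.8995,0.4330); lever o_n−o_3 = (-0.7973,2.7903,-4.2703)
cross product → J_v[:, 3] = (-5.0494,-0.5930,0.5553)
J_ω[:, 3] = z_3
entry J[1][3] = -0.5930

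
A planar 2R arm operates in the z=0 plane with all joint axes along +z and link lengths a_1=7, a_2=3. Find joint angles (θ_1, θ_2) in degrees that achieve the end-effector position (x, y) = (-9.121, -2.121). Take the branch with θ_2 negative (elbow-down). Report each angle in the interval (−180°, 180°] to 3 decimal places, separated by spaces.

cos θ_2 = (87.6913−7²−3²)/(2·7·3) = 0.7069; θ_2 = -45.0139° (elbow-down)
β = atan2(-2.1210,-9.1210) = -166.9091°; ψ = atan2(-2.1218,9.1208) = -13.0962°
θ_1 = β − ψ = -153.8129°

-153.813 -45.014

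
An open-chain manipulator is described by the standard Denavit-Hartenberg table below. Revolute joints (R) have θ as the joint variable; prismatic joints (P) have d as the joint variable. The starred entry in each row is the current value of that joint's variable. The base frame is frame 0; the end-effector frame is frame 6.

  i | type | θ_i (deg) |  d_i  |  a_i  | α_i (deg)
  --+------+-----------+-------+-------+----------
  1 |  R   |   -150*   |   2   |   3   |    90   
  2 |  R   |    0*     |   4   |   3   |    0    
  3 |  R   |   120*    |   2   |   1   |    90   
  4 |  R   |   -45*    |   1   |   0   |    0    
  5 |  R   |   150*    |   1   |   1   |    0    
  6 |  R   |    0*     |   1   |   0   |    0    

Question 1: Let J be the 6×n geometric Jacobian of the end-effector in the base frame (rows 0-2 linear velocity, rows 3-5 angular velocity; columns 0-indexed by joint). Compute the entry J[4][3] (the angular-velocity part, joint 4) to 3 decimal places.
-0.433

axis z_3 = (-0.7500,-0.4330,0.5000); lever o_n−o_3 = (-2.8450,-0.5272,1.2759)
cross product → J_v[:, 3] = (-0.2888,-0.4656,-0.8365)
J_ω[:, 3] = z_3
entry J[4][3] = -0.4330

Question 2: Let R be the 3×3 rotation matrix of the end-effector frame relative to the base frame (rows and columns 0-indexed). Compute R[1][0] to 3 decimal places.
End-effector x-axis (col 0 of R) = (-0.5950,0.7718,-0.2241)
R[1][0] = 0.7718

0.772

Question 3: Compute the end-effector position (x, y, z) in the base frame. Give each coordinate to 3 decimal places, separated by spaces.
-10.608 1.919 4.142

after link 1: o_1 = (-2.5981, -1.5000, 2.0000)
after link 2: o_2 = (-7.1962, 0.4641, 2.0000)
after link 3: o_3 = (-7.7631, 2.4462, 2.8660)
after link 4: o_4 = (-8.5131, 2.0131, 3.3660)
after link 5: o_5 = (-9.8582, 2.3519, 3.6419)
after link 6: o_6 = (-10.6082, 1.9189, 4.1419)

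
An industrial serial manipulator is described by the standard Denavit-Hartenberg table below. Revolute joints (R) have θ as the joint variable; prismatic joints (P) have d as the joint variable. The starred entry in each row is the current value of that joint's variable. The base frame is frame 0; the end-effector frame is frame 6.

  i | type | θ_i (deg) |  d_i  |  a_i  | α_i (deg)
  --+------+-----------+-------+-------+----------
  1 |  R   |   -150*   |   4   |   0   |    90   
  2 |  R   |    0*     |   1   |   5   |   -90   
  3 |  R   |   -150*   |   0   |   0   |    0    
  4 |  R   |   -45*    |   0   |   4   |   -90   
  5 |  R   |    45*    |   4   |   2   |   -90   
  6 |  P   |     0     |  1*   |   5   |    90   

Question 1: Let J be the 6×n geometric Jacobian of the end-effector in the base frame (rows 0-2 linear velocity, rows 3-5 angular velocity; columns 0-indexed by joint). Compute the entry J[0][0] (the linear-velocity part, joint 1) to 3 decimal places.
axis z_0 = ẑ; lever o_n−o_0 = (2.0964,4.3631,-1.6569)
cross product → J_v[:, 0] = (-4.3631,2.0964,0.0000)
J_ω[:, 0] = z_0
entry J[0][0] = -4.3631

-4.363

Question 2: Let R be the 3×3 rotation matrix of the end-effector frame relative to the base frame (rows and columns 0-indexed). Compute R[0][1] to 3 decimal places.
-0.683

End-effector y-axis (col 1 of R) = (-0.6830,-0.1830,-0.7071)
R[0][1] = -0.6830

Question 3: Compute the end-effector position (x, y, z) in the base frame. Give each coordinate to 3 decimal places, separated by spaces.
2.096 4.363 -1.657

after link 1: o_1 = (0.0000, 0.0000, 4.0000)
after link 2: o_2 = (-4.8301, -1.6340, 4.0000)
after link 3: o_3 = (-4.8301, -1.6340, 4.0000)
after link 4: o_4 = (-0.9664, -0.5987, 4.0000)
after link 5: o_5 = (-0.6357, 3.6310, 2.5858)
after link 6: o_6 = (2.0964, 4.3631, -1.6569)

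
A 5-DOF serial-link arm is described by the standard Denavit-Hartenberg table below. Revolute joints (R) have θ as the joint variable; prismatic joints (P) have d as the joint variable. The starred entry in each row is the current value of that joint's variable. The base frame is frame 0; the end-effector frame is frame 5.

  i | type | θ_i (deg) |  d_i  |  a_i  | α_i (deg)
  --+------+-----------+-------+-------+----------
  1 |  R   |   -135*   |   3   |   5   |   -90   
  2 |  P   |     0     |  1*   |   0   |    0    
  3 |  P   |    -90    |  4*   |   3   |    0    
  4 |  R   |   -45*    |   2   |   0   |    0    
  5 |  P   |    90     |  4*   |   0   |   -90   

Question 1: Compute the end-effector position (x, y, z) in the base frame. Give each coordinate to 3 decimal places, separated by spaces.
4.243 -11.314 6.000

after link 1: o_1 = (-3.5355, -3.5355, 3.0000)
after link 2: o_2 = (-2.8284, -4.2426, 3.0000)
after link 3: o_3 = (0.0000, -7.0711, 6.0000)
after link 4: o_4 = (1.4142, -8.4853, 6.0000)
after link 5: o_5 = (4.2426, -11.3137, 6.0000)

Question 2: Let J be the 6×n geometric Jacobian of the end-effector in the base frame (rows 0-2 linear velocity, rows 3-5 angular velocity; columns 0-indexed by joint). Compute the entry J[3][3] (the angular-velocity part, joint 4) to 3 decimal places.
0.707

axis z_3 = (0.7071,-0.7071,0.0000); lever o_n−o_3 = (4.2426,-4.2426,0.0000)
cross product → J_v[:, 3] = (0.0000,0.0000,-0.0000)
J_ω[:, 3] = z_3
entry J[3][3] = 0.7071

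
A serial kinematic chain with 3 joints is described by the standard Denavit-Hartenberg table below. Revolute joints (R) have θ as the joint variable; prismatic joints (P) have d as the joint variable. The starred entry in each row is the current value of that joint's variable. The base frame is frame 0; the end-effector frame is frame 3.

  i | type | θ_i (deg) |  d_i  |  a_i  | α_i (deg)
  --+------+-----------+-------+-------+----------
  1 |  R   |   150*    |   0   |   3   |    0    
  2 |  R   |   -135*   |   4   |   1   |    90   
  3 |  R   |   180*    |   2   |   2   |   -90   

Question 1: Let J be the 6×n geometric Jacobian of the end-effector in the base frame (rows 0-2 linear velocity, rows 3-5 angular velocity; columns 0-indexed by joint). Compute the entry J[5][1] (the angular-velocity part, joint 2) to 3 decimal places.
axis z_1 = (0.0000,0.0000,1.0000); lever o_n−o_1 = (-0.4483,-2.1907,4.0000)
cross product → J_v[:, 1] = (2.1907,-0.4483,0.0000)
J_ω[:, 1] = z_1
entry J[5][1] = 1.0000

1.000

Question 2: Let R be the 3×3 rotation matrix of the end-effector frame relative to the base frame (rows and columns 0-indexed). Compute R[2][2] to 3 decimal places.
-1.000

End-effector z-axis (col 2 of R) = (-0.0000,-0.0000,-1.0000)
R[2][2] = -1.0000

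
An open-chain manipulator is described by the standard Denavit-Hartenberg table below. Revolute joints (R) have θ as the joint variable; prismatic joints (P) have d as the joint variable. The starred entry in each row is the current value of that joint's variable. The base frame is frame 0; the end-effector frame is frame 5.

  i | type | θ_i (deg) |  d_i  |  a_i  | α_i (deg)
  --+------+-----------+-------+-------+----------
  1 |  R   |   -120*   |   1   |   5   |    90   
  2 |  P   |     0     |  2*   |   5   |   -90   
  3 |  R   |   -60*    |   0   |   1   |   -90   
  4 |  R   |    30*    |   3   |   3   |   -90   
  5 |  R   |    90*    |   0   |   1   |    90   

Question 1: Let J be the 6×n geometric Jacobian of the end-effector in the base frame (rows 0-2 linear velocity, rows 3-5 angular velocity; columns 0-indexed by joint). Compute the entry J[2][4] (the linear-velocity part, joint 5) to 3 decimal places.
0.500

axis z_4 = (0.5000,0.0000,-0.8660); lever o_n−o_4 = (0.0000,1.0000,-0.0000)
cross product → J_v[:, 4] = (0.8660,0.0000,0.5000)
J_ω[:, 4] = z_4
entry J[2][4] = 0.5000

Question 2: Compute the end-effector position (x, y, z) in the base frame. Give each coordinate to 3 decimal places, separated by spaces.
-10.330 -9.660 -0.500

after link 1: o_1 = (-2.5000, -4.3301, 1.0000)
after link 2: o_2 = (-6.7321, -7.6603, 1.0000)
after link 3: o_3 = (-7.7321, -7.6603, 1.0000)
after link 4: o_4 = (-10.3301, -10.6603, -0.5000)
after link 5: o_5 = (-10.3301, -9.6603, -0.5000)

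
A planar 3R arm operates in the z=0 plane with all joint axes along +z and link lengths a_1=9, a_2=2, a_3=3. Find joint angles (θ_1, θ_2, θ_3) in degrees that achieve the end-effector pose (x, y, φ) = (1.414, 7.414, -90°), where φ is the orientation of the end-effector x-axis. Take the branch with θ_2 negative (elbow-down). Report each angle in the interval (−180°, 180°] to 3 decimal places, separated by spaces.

90.003 -45.011 -134.991

wrist centre = target − a_3·(cos φ, sin φ) = (1.4140, 10.4140)
cos θ_2 = (110.4508−9²−2²)/(2·9·2) = 0.7070; θ_2 = -45.0114° (elbow-down)
β = atan2(10.4140,1.4140) = 82.2677°; ψ = atan2(-1.4145,10.4139) = -7.7350°
θ_1 = β − ψ = 90.0027°
θ_3 = φ − θ_1 − θ_2 = -134.9913° (wrapped to (-180°,180°])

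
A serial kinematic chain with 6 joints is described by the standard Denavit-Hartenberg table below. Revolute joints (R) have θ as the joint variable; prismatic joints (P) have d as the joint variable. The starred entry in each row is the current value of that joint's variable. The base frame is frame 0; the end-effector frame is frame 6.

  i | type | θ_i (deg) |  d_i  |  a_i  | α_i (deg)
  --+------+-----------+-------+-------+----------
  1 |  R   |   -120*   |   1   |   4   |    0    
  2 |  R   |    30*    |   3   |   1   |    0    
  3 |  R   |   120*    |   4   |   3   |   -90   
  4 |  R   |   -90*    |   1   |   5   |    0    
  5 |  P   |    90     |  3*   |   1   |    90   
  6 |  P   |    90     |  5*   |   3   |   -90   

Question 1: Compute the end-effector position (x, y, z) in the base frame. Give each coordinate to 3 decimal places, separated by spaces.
after link 1: o_1 = (-2.0000, -3.4641, 1.0000)
after link 2: o_2 = (-2.0000, -4.4641, 4.0000)
after link 3: o_3 = (0.5981, -2.9641, 8.0000)
after link 4: o_4 = (0.0981, -2.0981, 13.0000)
after link 5: o_5 = (-0.5359, 1.0000, 13.0000)
after link 6: o_6 = (-2.0359, 3.5981, 18.0000)

-2.036 3.598 18.000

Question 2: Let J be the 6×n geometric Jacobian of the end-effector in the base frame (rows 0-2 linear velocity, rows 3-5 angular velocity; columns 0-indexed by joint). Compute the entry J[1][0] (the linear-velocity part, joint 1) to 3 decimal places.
-2.036

axis z_0 = ẑ; lever o_n−o_0 = (-2.0359,3.5981,18.0000)
cross product → J_v[:, 0] = (-3.5981,-2.0359,0.0000)
J_ω[:, 0] = z_0
entry J[1][0] = -2.0359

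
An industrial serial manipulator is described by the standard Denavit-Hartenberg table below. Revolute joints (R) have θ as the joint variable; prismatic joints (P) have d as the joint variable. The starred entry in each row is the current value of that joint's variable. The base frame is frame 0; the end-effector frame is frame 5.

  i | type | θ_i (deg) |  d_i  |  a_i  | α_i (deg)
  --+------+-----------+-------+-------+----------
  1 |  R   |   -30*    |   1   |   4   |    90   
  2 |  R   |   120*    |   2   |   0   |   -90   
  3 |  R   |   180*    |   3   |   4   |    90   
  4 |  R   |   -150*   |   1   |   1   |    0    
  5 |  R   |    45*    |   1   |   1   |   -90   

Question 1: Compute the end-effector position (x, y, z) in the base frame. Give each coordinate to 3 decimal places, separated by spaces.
after link 1: o_1 = (3.4641, -2.0000, 1.0000)
after link 2: o_2 = (2.4641, -3.7321, 1.0000)
after link 3: o_3 = (1.9462, -3.4330, -3.9641)
after link 4: o_4 = (2.4462, -2.5670, -2.9641)
after link 5: o_5 = (3.5585, -2.0545, -2.2570)

3.559 -2.055 -2.257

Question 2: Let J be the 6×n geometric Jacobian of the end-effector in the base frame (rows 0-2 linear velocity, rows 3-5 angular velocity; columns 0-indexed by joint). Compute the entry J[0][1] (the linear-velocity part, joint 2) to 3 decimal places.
axis z_1 = (-0.5000,-0.8660,0.0000); lever o_n−o_1 = (0.0944,-0.0545,-3.2570)
cross product → J_v[:, 1] = (2.8206,-1.6285,0.1090)
J_ω[:, 1] = z_1
entry J[0][1] = 2.8206

2.821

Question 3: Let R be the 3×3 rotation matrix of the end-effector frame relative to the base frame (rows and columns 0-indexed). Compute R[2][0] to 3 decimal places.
End-effector x-axis (col 0 of R) = (0.6124,-0.3536,0.7071)
R[2][0] = 0.7071

0.707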